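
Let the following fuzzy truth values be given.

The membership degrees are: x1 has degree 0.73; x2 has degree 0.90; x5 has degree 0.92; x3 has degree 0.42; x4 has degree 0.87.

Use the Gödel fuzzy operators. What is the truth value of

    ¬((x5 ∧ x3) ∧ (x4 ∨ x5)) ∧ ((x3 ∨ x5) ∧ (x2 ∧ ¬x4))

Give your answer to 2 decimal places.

0.13

x5 ∧ x3 = min(a, b) on (0.92, 0.42) = 0.42
x4 ∨ x5 = max(a, b) on (0.87, 0.92) = 0.92
(x5 ∧ x3) ∧ (x4 ∨ x5) = min(a, b) on (0.42, 0.92) = 0.42
¬((x5 ∧ x3) ∧ (x4 ∨ x5)) = 1 − 0.42 = 0.58
x3 ∨ x5 = max(a, b) on (0.42, 0.92) = 0.92
¬x4 = 1 − 0.87 = 0.13
x2 ∧ ¬x4 = min(a, b) on (0.90, 0.13) = 0.13
(x3 ∨ x5) ∧ (x2 ∧ ¬x4) = min(a, b) on (0.92, 0.13) = 0.13
¬((x5 ∧ x3) ∧ (x4 ∨ x5)) ∧ ((x3 ∨ x5) ∧ (x2 ∧ ¬x4)) = min(a, b) on (0.58, 0.13) = 0.13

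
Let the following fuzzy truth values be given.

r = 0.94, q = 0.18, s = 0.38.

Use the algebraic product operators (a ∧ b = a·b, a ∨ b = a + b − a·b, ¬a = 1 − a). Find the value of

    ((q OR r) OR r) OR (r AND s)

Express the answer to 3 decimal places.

0.998

q OR r = a + b − a·b on (0.1800, 0.9400) = 0.9508
(q OR r) OR r = a + b − a·b on (0.9508, 0.9400) = 0.9970
r AND s = a·b on (0.9400, 0.3800) = 0.3572
((q OR r) OR r) OR (r AND s) = a + b − a·b on (0.9970, 0.3572) = 0.9981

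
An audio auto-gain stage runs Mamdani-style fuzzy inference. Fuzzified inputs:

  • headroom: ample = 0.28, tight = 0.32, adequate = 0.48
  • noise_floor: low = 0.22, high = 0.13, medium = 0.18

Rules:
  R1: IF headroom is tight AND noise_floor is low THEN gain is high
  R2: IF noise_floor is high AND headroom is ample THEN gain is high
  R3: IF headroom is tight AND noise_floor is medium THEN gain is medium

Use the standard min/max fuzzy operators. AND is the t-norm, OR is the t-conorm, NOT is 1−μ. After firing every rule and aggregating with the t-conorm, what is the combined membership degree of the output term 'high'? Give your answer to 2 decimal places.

R1: tight=0.32, low=0.22; AND[min(a, b)] → w = 0.22
R2: high=0.13, ample=0.28; AND[min(a, b)] → w = 0.13
R3: tight=0.32, medium=0.18; AND[min(a, b)] → w = 0.18
Rules with consequent 'high': {R1, R2} → strengths 0.22, 0.13
Aggregate via t-conorm [max(a, b)]: 0.22

0.22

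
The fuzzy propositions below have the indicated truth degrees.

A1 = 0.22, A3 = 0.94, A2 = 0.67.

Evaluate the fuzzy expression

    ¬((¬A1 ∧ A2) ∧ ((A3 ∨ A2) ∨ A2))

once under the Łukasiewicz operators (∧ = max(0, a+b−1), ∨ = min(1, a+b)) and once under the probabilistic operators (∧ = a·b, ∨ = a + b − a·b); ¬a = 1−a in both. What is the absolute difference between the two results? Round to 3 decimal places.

Under Łukasiewicz:
  ¬A1 = 1 − 0.22 = 0.78
  ¬A1 ∧ A2 = max(0, a+b−1) on (0.78, 0.67) = 0.45
  A3 ∨ A2 = min(1, a+b) on (0.94, 0.67) = 1.00
  (A3 ∨ A2) ∨ A2 = min(1, a+b) on (1.00, 0.67) = 1.00
  (¬A1 ∧ A2) ∧ ((A3 ∨ A2) ∨ A2) = max(0, a+b−1) on (0.45, 1.00) = 0.45
  ¬((¬A1 ∧ A2) ∧ ((A3 ∨ A2) ∨ A2)) = 1 − 0.45 = 0.55
  → value = 0.5500
Under probabilistic:
  ¬A1 = 1 − 0.2200 = 0.7800
  ¬A1 ∧ A2 = a·b on (0.7800, 0.6700) = 0.5226
  A3 ∨ A2 = a + b − a·b on (0.9400, 0.6700) = 0.9802
  (A3 ∨ A2) ∨ A2 = a + b − a·b on (0.9802, 0.6700) = 0.9935
  (¬A1 ∧ A2) ∧ ((A3 ∨ A2) ∨ A2) = a·b on (0.5226, 0.9935) = 0.5192
  ¬((¬A1 ∧ A2) ∧ ((A3 ∨ A2) ∨ A2)) = 1 − 0.5192 = 0.4808
  → value = 0.4808
|0.5500 − 0.4808| = 0.069

0.069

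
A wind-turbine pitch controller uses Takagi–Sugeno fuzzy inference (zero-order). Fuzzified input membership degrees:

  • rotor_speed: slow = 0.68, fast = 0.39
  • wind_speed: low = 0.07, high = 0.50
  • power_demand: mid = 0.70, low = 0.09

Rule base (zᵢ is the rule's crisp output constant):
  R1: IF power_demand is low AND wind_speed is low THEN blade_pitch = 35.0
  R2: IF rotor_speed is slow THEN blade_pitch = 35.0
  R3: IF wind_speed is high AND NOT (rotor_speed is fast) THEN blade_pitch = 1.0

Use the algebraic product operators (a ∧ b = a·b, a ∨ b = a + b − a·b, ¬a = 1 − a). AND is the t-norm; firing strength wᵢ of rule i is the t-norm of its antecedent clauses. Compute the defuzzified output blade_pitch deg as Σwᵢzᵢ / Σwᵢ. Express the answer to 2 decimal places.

R1 (z=35.0): low=0.09, low=0.07; AND[a·b] → w = 0.0063
R2 (z=35.0): slow=0.68 → w = 0.6800
R3 (z=1.0): high=0.50, ¬fast=1−0.39=0.61; AND[a·b] → w = 0.3050
Weighted average = (0.0063·35.0 + 0.6800·35.0 + 0.3050·1.0) / (0.0063 + 0.6800 + 0.3050)
  = 24.3255 / 0.9913 = 24.54

24.54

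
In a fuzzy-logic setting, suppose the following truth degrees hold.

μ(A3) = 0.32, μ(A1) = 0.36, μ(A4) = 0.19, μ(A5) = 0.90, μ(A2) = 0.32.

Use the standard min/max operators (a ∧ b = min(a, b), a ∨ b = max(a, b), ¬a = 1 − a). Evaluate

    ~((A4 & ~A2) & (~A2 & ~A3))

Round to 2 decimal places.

~A2 = 1 − 0.32 = 0.68
A4 & ~A2 = min(a, b) on (0.19, 0.68) = 0.19
~A2 = 1 − 0.32 = 0.68
~A3 = 1 − 0.32 = 0.68
~A2 & ~A3 = min(a, b) on (0.68, 0.68) = 0.68
(A4 & ~A2) & (~A2 & ~A3) = min(a, b) on (0.19, 0.68) = 0.19
~((A4 & ~A2) & (~A2 & ~A3)) = 1 − 0.19 = 0.81

0.81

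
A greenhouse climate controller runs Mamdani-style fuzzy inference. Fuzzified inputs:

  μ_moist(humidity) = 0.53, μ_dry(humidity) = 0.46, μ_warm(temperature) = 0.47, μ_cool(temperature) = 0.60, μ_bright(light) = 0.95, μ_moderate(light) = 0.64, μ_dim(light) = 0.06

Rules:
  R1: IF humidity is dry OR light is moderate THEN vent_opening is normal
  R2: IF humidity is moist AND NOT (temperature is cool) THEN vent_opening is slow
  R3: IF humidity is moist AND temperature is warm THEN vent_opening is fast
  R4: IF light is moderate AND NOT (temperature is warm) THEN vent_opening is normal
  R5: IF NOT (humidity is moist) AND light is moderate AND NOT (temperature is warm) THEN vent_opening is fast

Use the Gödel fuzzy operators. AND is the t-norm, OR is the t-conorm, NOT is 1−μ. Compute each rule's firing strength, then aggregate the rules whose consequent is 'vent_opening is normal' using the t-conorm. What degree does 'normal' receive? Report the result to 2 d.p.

0.64

R1: dry=0.46, moderate=0.64; OR[max(a, b)] → w = 0.64
R2: moist=0.53, ¬cool=1−0.60=0.40; AND[min(a, b)] → w = 0.40
R3: moist=0.53, warm=0.47; AND[min(a, b)] → w = 0.47
R4: moderate=0.64, ¬warm=1−0.47=0.53; AND[min(a, b)] → w = 0.53
R5: ¬moist=1−0.53=0.47, moderate=0.64, ¬warm=1−0.47=0.53; AND[min(a, b)] → w = 0.47
Rules with consequent 'normal': {R1, R4} → strengths 0.64, 0.53
Aggregate via t-conorm [max(a, b)]: 0.64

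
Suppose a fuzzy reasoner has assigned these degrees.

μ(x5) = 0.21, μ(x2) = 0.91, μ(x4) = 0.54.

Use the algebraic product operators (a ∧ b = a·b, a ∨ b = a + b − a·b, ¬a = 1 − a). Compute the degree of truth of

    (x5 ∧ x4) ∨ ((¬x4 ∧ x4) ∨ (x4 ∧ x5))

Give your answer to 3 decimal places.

x5 ∧ x4 = a·b on (0.2100, 0.5400) = 0.1134
¬x4 = 1 − 0.5400 = 0.4600
¬x4 ∧ x4 = a·b on (0.4600, 0.5400) = 0.2484
x4 ∧ x5 = a·b on (0.5400, 0.2100) = 0.1134
(¬x4 ∧ x4) ∨ (x4 ∧ x5) = a + b − a·b on (0.2484, 0.1134) = 0.3336
(x5 ∧ x4) ∨ ((¬x4 ∧ x4) ∨ (x4 ∧ x5)) = a + b − a·b on (0.1134, 0.3336) = 0.4092

0.409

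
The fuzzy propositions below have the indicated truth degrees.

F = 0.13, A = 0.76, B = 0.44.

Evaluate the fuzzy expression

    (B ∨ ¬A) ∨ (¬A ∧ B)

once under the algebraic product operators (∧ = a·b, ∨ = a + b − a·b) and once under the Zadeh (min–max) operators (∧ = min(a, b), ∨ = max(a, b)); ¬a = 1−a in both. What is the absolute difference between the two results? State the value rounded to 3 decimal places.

0.179

Under algebraic product:
  ¬A = 1 − 0.7600 = 0.2400
  B ∨ ¬A = a + b − a·b on (0.4400, 0.2400) = 0.5744
  ¬A = 1 − 0.7600 = 0.2400
  ¬A ∧ B = a·b on (0.2400, 0.4400) = 0.1056
  (B ∨ ¬A) ∨ (¬A ∧ B) = a + b − a·b on (0.5744, 0.1056) = 0.6193
  → value = 0.6193
Under Zadeh (min–max):
  ¬A = 1 − 0.76 = 0.24
  B ∨ ¬A = max(a, b) on (0.44, 0.24) = 0.44
  ¬A = 1 − 0.76 = 0.24
  ¬A ∧ B = min(a, b) on (0.24, 0.44) = 0.24
  (B ∨ ¬A) ∨ (¬A ∧ B) = max(a, b) on (0.44, 0.24) = 0.44
  → value = 0.4400
|0.6193 − 0.4400| = 0.179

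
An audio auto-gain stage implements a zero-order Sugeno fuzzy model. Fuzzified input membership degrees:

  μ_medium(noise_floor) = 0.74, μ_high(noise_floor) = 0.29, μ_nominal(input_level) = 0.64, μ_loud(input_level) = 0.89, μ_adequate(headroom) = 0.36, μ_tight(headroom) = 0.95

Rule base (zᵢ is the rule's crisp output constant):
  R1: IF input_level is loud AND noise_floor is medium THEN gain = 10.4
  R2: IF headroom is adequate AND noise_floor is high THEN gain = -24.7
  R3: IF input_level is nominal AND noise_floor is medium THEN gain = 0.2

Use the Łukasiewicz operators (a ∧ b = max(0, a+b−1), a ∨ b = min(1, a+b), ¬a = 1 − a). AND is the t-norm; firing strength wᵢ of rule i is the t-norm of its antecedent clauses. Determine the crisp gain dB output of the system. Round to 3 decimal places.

6.562

R1 (z=10.4): loud=0.89, medium=0.74; AND[max(0, a+b−1)] → w = 0.63
R2 (z=-24.7): adequate=0.36, high=0.29; AND[max(0, a+b−1)] → w = 0.00
R3 (z=0.2): nominal=0.64, medium=0.74; AND[max(0, a+b−1)] → w = 0.38
Weighted average = (0.63·10.4 + 0.00·-24.7 + 0.38·0.2) / (0.63 + 0.00 + 0.38)
  = 6.6280 / 1.0100 = 6.562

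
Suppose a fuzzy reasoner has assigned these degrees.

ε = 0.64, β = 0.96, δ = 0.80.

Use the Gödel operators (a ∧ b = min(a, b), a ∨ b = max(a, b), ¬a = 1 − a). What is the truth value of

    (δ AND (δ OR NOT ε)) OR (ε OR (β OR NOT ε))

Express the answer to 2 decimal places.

NOT ε = 1 − 0.64 = 0.36
δ OR NOT ε = max(a, b) on (0.80, 0.36) = 0.80
δ AND (δ OR NOT ε) = min(a, b) on (0.80, 0.80) = 0.80
NOT ε = 1 − 0.64 = 0.36
β OR NOT ε = max(a, b) on (0.96, 0.36) = 0.96
ε OR (β OR NOT ε) = max(a, b) on (0.64, 0.96) = 0.96
(δ AND (δ OR NOT ε)) OR (ε OR (β OR NOT ε)) = max(a, b) on (0.80, 0.96) = 0.96

0.96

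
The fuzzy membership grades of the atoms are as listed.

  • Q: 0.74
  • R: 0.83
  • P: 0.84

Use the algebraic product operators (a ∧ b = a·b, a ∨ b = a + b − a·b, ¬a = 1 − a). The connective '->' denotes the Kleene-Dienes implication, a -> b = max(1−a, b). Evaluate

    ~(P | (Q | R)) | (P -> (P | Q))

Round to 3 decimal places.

0.959

Q | R = a + b − a·b on (0.7400, 0.8300) = 0.9558
P | (Q | R) = a + b − a·b on (0.8400, 0.9558) = 0.9929
~(P | (Q | R)) = 1 − 0.9929 = 0.0071
P | Q = a + b − a·b on (0.8400, 0.7400) = 0.9584
P -> (P | Q)  [Kleene-Dienes: max(1−a, b)] with a=0.8400, b=0.9584 → 0.9584
~(P | (Q | R)) | (P -> (P | Q)) = a + b − a·b on (0.0071, 0.9584) = 0.9587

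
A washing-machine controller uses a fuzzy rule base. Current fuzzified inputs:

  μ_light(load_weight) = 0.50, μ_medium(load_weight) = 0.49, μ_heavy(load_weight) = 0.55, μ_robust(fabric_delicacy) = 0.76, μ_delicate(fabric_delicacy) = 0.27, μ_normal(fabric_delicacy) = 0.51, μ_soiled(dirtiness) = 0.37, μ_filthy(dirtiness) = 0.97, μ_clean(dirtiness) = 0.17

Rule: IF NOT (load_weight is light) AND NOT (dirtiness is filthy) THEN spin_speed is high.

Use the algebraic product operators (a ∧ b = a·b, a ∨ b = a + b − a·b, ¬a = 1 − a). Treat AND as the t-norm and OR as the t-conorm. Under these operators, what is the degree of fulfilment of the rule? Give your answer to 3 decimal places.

0.015

firing strength: ¬light=1−0.50=0.50, ¬filthy=1−0.97=0.03; AND[a·b] → w = 0.0150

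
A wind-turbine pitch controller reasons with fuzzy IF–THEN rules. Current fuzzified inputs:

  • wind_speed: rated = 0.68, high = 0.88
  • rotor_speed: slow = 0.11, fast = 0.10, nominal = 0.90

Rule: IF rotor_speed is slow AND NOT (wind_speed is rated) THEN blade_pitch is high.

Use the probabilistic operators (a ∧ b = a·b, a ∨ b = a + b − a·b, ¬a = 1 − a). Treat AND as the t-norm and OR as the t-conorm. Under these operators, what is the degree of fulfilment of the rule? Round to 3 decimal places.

firing strength: slow=0.11, ¬rated=1−0.68=0.32; AND[a·b] → w = 0.0352

0.035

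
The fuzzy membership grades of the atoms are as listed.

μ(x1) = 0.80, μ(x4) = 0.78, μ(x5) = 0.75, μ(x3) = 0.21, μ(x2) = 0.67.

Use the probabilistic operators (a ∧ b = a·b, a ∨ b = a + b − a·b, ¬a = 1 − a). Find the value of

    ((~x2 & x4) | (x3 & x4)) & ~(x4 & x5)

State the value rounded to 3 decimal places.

0.157

~x2 = 1 − 0.6700 = 0.3300
~x2 & x4 = a·b on (0.3300, 0.7800) = 0.2574
x3 & x4 = a·b on (0.2100, 0.7800) = 0.1638
(~x2 & x4) | (x3 & x4) = a + b − a·b on (0.2574, 0.1638) = 0.3790
x4 & x5 = a·b on (0.7800, 0.7500) = 0.5850
~(x4 & x5) = 1 − 0.5850 = 0.4150
((~x2 & x4) | (x3 & x4)) & ~(x4 & x5) = a·b on (0.3790, 0.4150) = 0.1573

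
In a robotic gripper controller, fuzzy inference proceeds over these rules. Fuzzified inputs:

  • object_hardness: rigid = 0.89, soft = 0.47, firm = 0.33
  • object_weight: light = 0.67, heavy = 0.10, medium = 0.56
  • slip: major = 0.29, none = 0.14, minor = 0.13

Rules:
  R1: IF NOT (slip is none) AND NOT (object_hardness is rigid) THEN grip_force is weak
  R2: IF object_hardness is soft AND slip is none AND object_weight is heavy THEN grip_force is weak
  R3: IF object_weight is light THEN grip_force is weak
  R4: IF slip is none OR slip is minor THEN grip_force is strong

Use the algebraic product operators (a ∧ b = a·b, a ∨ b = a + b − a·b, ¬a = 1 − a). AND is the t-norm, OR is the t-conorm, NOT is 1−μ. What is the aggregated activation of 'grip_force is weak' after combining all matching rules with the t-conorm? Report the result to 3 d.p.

R1: ¬none=1−0.14=0.86, ¬rigid=1−0.89=0.11; AND[a·b] → w = 0.0946
R2: soft=0.47, none=0.14, heavy=0.10; AND[a·b] → w = 0.0066
R3: light=0.67 → w = 0.6700
R4: none=0.14, minor=0.13; OR[a + b − a·b] → w = 0.2518
Rules with consequent 'weak': {R1, R2, R3} → strengths 0.0946, 0.0066, 0.6700
Aggregate via t-conorm [a + b − a·b]: 0.7032

0.703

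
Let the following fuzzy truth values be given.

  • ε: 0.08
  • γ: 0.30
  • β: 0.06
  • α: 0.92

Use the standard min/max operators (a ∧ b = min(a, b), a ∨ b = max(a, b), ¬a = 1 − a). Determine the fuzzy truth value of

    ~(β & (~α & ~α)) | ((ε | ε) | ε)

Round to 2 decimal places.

~α = 1 − 0.92 = 0.08
~α = 1 − 0.92 = 0.08
~α & ~α = min(a, b) on (0.08, 0.08) = 0.08
β & (~α & ~α) = min(a, b) on (0.06, 0.08) = 0.06
~(β & (~α & ~α)) = 1 − 0.06 = 0.94
ε | ε = max(a, b) on (0.08, 0.08) = 0.08
(ε | ε) | ε = max(a, b) on (0.08, 0.08) = 0.08
~(β & (~α & ~α)) | ((ε | ε) | ε) = max(a, b) on (0.94, 0.08) = 0.94

0.94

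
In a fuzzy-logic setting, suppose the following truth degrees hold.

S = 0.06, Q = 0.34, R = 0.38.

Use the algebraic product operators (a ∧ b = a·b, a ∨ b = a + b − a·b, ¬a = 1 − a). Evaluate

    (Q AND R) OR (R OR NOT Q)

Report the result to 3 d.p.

0.816

Q AND R = a·b on (0.3400, 0.3800) = 0.1292
NOT Q = 1 − 0.3400 = 0.6600
R OR NOT Q = a + b − a·b on (0.3800, 0.6600) = 0.7892
(Q AND R) OR (R OR NOT Q) = a + b − a·b on (0.1292, 0.7892) = 0.8164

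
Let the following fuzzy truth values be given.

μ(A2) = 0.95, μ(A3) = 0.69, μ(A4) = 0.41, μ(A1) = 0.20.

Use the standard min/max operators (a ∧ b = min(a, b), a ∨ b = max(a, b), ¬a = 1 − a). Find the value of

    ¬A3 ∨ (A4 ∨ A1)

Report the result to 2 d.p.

0.41

¬A3 = 1 − 0.69 = 0.31
A4 ∨ A1 = max(a, b) on (0.41, 0.20) = 0.41
¬A3 ∨ (A4 ∨ A1) = max(a, b) on (0.31, 0.41) = 0.41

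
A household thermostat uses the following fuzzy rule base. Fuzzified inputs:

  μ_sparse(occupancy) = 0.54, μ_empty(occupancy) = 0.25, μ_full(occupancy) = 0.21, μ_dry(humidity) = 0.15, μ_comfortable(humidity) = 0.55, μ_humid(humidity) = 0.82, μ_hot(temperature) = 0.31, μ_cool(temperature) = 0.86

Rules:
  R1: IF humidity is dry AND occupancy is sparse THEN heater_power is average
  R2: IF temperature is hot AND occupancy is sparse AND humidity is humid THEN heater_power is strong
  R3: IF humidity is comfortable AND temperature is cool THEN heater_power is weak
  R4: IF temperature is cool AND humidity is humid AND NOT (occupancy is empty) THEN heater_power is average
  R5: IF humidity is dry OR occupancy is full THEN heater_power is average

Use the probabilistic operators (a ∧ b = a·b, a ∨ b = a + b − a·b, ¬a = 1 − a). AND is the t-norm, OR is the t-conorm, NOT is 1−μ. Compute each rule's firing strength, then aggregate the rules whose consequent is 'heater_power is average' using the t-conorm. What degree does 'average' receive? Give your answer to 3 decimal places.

R1: dry=0.15, sparse=0.54; AND[a·b] → w = 0.0810
R2: hot=0.31, sparse=0.54, humid=0.82; AND[a·b] → w = 0.1373
R3: comfortable=0.55, cool=0.86; AND[a·b] → w = 0.4730
R4: cool=0.86, humid=0.82, ¬empty=1−0.25=0.75; AND[a·b] → w = 0.5289
R5: dry=0.15, full=0.21; OR[a + b − a·b] → w = 0.3285
Rules with consequent 'average': {R1, R4, R5} → strengths 0.0810, 0.5289, 0.3285
Aggregate via t-conorm [a + b − a·b]: 0.7093

0.709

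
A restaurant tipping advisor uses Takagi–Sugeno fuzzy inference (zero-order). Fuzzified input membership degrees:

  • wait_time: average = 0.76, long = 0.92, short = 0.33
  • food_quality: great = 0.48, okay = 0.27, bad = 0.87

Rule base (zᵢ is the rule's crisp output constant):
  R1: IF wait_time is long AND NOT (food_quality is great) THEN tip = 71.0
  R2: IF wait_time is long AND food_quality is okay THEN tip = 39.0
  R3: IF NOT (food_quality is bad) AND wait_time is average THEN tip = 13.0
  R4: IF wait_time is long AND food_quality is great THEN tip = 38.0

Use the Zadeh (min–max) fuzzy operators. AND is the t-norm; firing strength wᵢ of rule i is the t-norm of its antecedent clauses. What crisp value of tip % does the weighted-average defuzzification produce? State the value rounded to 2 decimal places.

R1 (z=71.0): long=0.92, ¬great=1−0.48=0.52; AND[min(a, b)] → w = 0.52
R2 (z=39.0): long=0.92, okay=0.27; AND[min(a, b)] → w = 0.27
R3 (z=13.0): ¬bad=1−0.87=0.13, average=0.76; AND[min(a, b)] → w = 0.13
R4 (z=38.0): long=0.92, great=0.48; AND[min(a, b)] → w = 0.48
Weighted average = (0.52·71.0 + 0.27·39.0 + 0.13·13.0 + 0.48·38.0) / (0.52 + 0.27 + 0.13 + 0.48)
  = 67.3800 / 1.4000 = 48.13

48.13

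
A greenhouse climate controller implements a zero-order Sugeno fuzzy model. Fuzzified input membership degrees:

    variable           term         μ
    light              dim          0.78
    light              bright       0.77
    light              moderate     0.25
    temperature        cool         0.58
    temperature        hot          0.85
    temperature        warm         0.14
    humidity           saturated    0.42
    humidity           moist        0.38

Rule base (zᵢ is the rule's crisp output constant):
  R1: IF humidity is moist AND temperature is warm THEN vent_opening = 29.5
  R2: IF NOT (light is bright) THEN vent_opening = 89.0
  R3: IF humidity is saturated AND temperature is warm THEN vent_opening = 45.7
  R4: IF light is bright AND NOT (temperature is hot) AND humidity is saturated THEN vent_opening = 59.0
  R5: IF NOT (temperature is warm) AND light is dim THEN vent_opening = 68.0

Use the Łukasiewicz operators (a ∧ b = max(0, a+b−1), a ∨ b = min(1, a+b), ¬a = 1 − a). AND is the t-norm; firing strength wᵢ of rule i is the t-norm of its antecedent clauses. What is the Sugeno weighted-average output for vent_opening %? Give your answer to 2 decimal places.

73.55

R1 (z=29.5): moist=0.38, warm=0.14; AND[max(0, a+b−1)] → w = 0.00
R2 (z=89.0): ¬bright=1−0.77=0.23 → w = 0.23
R3 (z=45.7): saturated=0.42, warm=0.14; AND[max(0, a+b−1)] → w = 0.00
R4 (z=59.0): bright=0.77, ¬hot=1−0.85=0.15, saturated=0.42; AND[max(0, a+b−1)] → w = 0.00
R5 (z=68.0): ¬warm=1−0.14=0.86, dim=0.78; AND[max(0, a+b−1)] → w = 0.64
Weighted average = (0.00·29.5 + 0.23·89.0 + 0.00·45.7 + 0.00·59.0 + 0.64·68.0) / (0.00 + 0.23 + 0.00 + 0.00 + 0.64)
  = 63.9900 / 0.8700 = 73.55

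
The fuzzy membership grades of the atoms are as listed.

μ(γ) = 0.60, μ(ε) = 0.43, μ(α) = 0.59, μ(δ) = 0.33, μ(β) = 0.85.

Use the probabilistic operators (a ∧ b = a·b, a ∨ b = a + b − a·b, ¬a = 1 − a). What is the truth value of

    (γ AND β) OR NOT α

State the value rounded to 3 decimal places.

0.711

γ AND β = a·b on (0.6000, 0.8500) = 0.5100
NOT α = 1 − 0.5900 = 0.4100
(γ AND β) OR NOT α = a + b − a·b on (0.5100, 0.4100) = 0.7109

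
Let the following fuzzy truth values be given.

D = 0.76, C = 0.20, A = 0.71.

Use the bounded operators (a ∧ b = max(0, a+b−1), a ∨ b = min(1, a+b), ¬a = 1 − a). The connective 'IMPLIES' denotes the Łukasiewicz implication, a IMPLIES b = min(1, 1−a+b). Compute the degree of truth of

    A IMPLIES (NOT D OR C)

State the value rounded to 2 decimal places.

NOT D = 1 − 0.76 = 0.24
NOT D OR C = min(1, a+b) on (0.24, 0.20) = 0.44
A IMPLIES (NOT D OR C)  [Łukasiewicz: min(1, 1−a+b)] with a=0.71, b=0.44 → 0.73

0.73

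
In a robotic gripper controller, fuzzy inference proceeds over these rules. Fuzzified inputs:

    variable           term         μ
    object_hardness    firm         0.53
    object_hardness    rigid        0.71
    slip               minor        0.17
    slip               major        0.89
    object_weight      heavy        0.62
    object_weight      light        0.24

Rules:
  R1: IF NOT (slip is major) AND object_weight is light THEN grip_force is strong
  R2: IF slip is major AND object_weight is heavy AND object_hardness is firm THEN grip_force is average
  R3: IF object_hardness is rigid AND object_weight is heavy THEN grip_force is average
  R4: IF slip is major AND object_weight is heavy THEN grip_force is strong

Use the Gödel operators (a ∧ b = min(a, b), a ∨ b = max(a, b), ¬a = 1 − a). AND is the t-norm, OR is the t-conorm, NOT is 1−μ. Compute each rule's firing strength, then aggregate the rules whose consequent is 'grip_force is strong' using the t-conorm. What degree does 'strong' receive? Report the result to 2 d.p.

R1: ¬major=1−0.89=0.11, light=0.24; AND[min(a, b)] → w = 0.11
R2: major=0.89, heavy=0.62, firm=0.53; AND[min(a, b)] → w = 0.53
R3: rigid=0.71, heavy=0.62; AND[min(a, b)] → w = 0.62
R4: major=0.89, heavy=0.62; AND[min(a, b)] → w = 0.62
Rules with consequent 'strong': {R1, R4} → strengths 0.11, 0.62
Aggregate via t-conorm [max(a, b)]: 0.62

0.62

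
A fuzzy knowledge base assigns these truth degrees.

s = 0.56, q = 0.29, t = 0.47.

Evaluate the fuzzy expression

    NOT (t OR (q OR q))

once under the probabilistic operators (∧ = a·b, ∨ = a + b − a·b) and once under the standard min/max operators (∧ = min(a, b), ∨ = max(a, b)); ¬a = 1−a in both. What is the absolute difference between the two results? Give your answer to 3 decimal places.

Under probabilistic:
  q OR q = a + b − a·b on (0.2900, 0.2900) = 0.4959
  t OR (q OR q) = a + b − a·b on (0.4700, 0.4959) = 0.7328
  NOT (t OR (q OR q)) = 1 − 0.7328 = 0.2672
  → value = 0.2672
Under standard min/max:
  q OR q = max(a, b) on (0.29, 0.29) = 0.29
  t OR (q OR q) = max(a, b) on (0.47, 0.29) = 0.47
  NOT (t OR (q OR q)) = 1 − 0.47 = 0.53
  → value = 0.5300
|0.2672 − 0.5300| = 0.263

0.263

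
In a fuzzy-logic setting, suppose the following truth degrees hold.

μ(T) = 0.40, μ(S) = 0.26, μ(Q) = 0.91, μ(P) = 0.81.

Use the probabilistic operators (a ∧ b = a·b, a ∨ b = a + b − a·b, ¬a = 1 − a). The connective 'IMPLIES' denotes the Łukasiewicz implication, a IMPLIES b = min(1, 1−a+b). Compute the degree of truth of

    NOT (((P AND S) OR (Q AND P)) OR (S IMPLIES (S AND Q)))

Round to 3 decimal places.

0.005

P AND S = a·b on (0.8100, 0.2600) = 0.2106
Q AND P = a·b on (0.9100, 0.8100) = 0.7371
(P AND S) OR (Q AND P) = a + b − a·b on (0.2106, 0.7371) = 0.7925
S AND Q = a·b on (0.2600, 0.9100) = 0.2366
S IMPLIES (S AND Q)  [Łukasiewicz: min(1, 1−a+b)] with a=0.2600, b=0.2366 → 0.9766
((P AND S) OR (Q AND P)) OR (S IMPLIES (S AND Q)) = a + b − a·b on (0.7925, 0.9766) = 0.9951
NOT (((P AND S) OR (Q AND P)) OR (S IMPLIES (S AND Q))) = 1 − 0.9951 = 0.0049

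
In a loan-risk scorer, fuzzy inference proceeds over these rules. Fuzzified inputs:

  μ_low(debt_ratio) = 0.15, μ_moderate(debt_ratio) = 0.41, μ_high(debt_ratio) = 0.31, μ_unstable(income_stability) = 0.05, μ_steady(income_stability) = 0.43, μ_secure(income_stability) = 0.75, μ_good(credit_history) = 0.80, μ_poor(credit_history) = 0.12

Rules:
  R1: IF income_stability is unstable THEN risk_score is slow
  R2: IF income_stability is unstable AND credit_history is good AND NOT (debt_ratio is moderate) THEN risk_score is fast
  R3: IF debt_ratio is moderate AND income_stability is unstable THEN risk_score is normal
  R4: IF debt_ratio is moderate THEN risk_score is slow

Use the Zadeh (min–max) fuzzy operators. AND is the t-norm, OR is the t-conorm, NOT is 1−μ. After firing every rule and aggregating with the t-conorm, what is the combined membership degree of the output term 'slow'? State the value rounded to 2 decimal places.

R1: unstable=0.05 → w = 0.05
R2: unstable=0.05, good=0.80, ¬moderate=1−0.41=0.59; AND[min(a, b)] → w = 0.05
R3: moderate=0.41, unstable=0.05; AND[min(a, b)] → w = 0.05
R4: moderate=0.41 → w = 0.41
Rules with consequent 'slow': {R1, R4} → strengths 0.05, 0.41
Aggregate via t-conorm [max(a, b)]: 0.41

0.41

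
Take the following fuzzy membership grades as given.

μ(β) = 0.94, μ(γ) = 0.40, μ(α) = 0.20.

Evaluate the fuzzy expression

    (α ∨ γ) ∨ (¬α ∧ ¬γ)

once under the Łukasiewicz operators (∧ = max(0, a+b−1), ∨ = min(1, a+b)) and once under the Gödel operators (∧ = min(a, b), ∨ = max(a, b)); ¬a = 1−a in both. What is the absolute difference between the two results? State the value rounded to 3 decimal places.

0.400

Under Łukasiewicz:
  α ∨ γ = min(1, a+b) on (0.20, 0.40) = 0.60
  ¬α = 1 − 0.20 = 0.80
  ¬γ = 1 − 0.40 = 0.60
  ¬α ∧ ¬γ = max(0, a+b−1) on (0.80, 0.60) = 0.40
  (α ∨ γ) ∨ (¬α ∧ ¬γ) = min(1, a+b) on (0.60, 0.40) = 1.00
  → value = 1.0000
Under Gödel:
  α ∨ γ = max(a, b) on (0.20, 0.40) = 0.40
  ¬α = 1 − 0.20 = 0.80
  ¬γ = 1 − 0.40 = 0.60
  ¬α ∧ ¬γ = min(a, b) on (0.80, 0.60) = 0.60
  (α ∨ γ) ∨ (¬α ∧ ¬γ) = max(a, b) on (0.40, 0.60) = 0.60
  → value = 0.6000
|1.0000 − 0.6000| = 0.400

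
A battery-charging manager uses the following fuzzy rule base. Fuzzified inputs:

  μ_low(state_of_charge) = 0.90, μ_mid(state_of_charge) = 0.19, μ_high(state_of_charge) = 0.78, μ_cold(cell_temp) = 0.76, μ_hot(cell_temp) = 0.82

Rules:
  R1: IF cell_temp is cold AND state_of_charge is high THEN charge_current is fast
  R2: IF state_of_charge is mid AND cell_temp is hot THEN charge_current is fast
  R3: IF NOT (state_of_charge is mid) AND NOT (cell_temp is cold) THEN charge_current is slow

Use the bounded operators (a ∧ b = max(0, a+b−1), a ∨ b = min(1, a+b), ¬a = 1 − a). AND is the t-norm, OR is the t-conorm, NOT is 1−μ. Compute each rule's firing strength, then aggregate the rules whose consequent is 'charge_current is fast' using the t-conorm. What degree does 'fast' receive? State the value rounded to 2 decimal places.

0.55

R1: cold=0.76, high=0.78; AND[max(0, a+b−1)] → w = 0.54
R2: mid=0.19, hot=0.82; AND[max(0, a+b−1)] → w = 0.01
R3: ¬mid=1−0.19=0.81, ¬cold=1−0.76=0.24; AND[max(0, a+b−1)] → w = 0.05
Rules with consequent 'fast': {R1, R2} → strengths 0.54, 0.01
Aggregate via t-conorm [min(1, a+b)]: 0.55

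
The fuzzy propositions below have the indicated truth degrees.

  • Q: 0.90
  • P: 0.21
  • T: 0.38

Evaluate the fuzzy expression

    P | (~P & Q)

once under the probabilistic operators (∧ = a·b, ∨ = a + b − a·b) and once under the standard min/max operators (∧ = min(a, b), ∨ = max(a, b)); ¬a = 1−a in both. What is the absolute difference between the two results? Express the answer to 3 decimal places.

0.018

Under probabilistic:
  ~P = 1 − 0.2100 = 0.7900
  ~P & Q = a·b on (0.7900, 0.9000) = 0.7110
  P | (~P & Q) = a + b − a·b on (0.2100, 0.7110) = 0.7717
  → value = 0.7717
Under standard min/max:
  ~P = 1 − 0.21 = 0.79
  ~P & Q = min(a, b) on (0.79, 0.90) = 0.79
  P | (~P & Q) = max(a, b) on (0.21, 0.79) = 0.79
  → value = 0.7900
|0.7717 − 0.7900| = 0.018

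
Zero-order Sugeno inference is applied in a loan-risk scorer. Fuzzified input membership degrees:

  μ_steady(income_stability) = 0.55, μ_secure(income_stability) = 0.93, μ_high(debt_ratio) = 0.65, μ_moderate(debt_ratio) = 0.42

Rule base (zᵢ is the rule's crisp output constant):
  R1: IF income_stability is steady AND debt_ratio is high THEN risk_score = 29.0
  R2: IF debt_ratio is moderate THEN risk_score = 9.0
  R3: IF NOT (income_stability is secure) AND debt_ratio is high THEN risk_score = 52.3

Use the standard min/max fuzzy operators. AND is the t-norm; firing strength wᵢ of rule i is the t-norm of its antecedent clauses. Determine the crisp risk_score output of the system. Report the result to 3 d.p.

22.491

R1 (z=29.0): steady=0.55, high=0.65; AND[min(a, b)] → w = 0.55
R2 (z=9.0): moderate=0.42 → w = 0.42
R3 (z=52.3): ¬secure=1−0.93=0.07, high=0.65; AND[min(a, b)] → w = 0.07
Weighted average = (0.55·29.0 + 0.42·9.0 + 0.07·52.3) / (0.55 + 0.42 + 0.07)
  = 23.3910 / 1.0400 = 22.491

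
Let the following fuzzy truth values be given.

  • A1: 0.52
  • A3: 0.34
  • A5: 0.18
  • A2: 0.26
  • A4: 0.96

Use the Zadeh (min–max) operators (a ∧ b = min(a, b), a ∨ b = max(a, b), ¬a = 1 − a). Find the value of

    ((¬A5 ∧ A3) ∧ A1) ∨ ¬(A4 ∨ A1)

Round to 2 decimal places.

0.34

¬A5 = 1 − 0.18 = 0.82
¬A5 ∧ A3 = min(a, b) on (0.82, 0.34) = 0.34
(¬A5 ∧ A3) ∧ A1 = min(a, b) on (0.34, 0.52) = 0.34
A4 ∨ A1 = max(a, b) on (0.96, 0.52) = 0.96
¬(A4 ∨ A1) = 1 − 0.96 = 0.04
((¬A5 ∧ A3) ∧ A1) ∨ ¬(A4 ∨ A1) = max(a, b) on (0.34, 0.04) = 0.34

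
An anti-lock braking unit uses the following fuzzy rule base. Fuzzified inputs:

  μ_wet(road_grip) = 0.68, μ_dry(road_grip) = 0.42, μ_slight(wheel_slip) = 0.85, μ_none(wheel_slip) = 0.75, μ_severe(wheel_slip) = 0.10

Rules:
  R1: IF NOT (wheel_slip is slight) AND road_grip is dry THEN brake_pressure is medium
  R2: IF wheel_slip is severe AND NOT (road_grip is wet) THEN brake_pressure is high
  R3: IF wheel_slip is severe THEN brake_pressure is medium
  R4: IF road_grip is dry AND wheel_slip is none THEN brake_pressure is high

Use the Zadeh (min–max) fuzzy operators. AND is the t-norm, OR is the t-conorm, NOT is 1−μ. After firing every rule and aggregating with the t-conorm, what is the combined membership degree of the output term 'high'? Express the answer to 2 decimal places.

0.42

R1: ¬slight=1−0.85=0.15, dry=0.42; AND[min(a, b)] → w = 0.15
R2: severe=0.10, ¬wet=1−0.68=0.32; AND[min(a, b)] → w = 0.10
R3: severe=0.10 → w = 0.10
R4: dry=0.42, none=0.75; AND[min(a, b)] → w = 0.42
Rules with consequent 'high': {R2, R4} → strengths 0.10, 0.42
Aggregate via t-conorm [max(a, b)]: 0.42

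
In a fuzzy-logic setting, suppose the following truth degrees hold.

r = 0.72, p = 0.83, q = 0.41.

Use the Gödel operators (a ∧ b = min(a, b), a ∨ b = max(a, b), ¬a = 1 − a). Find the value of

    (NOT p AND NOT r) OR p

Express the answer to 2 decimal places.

0.83

NOT p = 1 − 0.83 = 0.17
NOT r = 1 − 0.72 = 0.28
NOT p AND NOT r = min(a, b) on (0.17, 0.28) = 0.17
(NOT p AND NOT r) OR p = max(a, b) on (0.17, 0.83) = 0.83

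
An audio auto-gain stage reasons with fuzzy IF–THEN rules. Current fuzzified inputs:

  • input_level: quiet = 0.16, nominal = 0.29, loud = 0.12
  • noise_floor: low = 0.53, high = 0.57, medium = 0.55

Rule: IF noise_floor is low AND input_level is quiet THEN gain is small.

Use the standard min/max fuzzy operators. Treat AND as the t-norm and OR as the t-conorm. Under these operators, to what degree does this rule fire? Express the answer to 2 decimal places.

0.16

firing strength: low=0.53, quiet=0.16; AND[min(a, b)] → w = 0.16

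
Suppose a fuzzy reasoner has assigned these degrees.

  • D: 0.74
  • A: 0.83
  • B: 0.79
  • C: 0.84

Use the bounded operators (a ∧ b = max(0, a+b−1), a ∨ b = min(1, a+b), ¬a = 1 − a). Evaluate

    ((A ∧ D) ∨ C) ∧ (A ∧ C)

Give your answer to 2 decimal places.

0.67

A ∧ D = max(0, a+b−1) on (0.83, 0.74) = 0.57
(A ∧ D) ∨ C = min(1, a+b) on (0.57, 0.84) = 1.00
A ∧ C = max(0, a+b−1) on (0.83, 0.84) = 0.67
((A ∧ D) ∨ C) ∧ (A ∧ C) = max(0, a+b−1) on (1.00, 0.67) = 0.67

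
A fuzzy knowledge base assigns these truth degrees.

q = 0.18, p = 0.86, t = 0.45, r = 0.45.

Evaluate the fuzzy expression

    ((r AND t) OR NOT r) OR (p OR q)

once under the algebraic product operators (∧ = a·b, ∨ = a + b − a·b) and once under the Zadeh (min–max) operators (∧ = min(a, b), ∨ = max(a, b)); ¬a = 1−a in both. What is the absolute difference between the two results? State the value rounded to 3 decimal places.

Under algebraic product:
  r AND t = a·b on (0.4500, 0.4500) = 0.2025
  NOT r = 1 − 0.4500 = 0.5500
  (r AND t) OR NOT r = a + b − a·b on (0.2025, 0.5500) = 0.6411
  p OR q = a + b − a·b on (0.8600, 0.1800) = 0.8852
  ((r AND t) OR NOT r) OR (p OR q) = a + b − a·b on (0.6411, 0.8852) = 0.9588
  → value = 0.9588
Under Zadeh (min–max):
  r AND t = min(a, b) on (0.45, 0.45) = 0.45
  NOT r = 1 − 0.45 = 0.55
  (r AND t) OR NOT r = max(a, b) on (0.45, 0.55) = 0.55
  p OR q = max(a, b) on (0.86, 0.18) = 0.86
  ((r AND t) OR NOT r) OR (p OR q) = max(a, b) on (0.55, 0.86) = 0.86
  → value = 0.8600
|0.9588 − 0.8600| = 0.099

0.099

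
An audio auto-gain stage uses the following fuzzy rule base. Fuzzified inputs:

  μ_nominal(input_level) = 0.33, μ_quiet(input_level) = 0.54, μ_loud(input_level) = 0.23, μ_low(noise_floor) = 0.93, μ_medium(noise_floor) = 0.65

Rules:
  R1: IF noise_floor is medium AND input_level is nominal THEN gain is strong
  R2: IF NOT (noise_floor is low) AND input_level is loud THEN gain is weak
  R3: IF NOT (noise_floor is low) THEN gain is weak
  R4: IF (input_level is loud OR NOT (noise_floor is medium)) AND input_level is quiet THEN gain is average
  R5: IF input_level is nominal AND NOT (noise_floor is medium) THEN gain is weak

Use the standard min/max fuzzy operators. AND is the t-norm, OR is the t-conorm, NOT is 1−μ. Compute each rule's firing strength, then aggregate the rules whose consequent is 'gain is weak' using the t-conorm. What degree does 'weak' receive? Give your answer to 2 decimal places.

0.33

R1: medium=0.65, nominal=0.33; AND[min(a, b)] → w = 0.33
R2: ¬low=1−0.93=0.07, loud=0.23; AND[min(a, b)] → w = 0.07
R3: ¬low=1−0.93=0.07 → w = 0.07
R4: (loud=0.23 OR ¬medium=1−0.65=0.35) = 0.35; AND[min(a, b)] with quiet=0.54 → w = 0.35
R5: nominal=0.33, ¬medium=1−0.65=0.35; AND[min(a, b)] → w = 0.33
Rules with consequent 'weak': {R2, R3, R5} → strengths 0.07, 0.07, 0.33
Aggregate via t-conorm [max(a, b)]: 0.33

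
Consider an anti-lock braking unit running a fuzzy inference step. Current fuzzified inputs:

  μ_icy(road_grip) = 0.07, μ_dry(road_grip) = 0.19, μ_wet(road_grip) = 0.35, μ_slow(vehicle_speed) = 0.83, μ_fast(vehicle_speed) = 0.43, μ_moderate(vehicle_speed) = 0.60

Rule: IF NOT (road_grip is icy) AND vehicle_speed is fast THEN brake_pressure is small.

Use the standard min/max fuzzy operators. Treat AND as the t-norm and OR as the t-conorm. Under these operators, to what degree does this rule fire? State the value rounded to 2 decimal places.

0.43

firing strength: ¬icy=1−0.07=0.93, fast=0.43; AND[min(a, b)] → w = 0.43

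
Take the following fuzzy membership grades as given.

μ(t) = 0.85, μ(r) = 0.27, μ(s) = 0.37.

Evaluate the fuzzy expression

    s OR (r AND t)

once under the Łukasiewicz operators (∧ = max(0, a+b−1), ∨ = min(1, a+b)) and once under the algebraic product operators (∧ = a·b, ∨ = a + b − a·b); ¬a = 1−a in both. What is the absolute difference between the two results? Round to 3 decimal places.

Under Łukasiewicz:
  r AND t = max(0, a+b−1) on (0.27, 0.85) = 0.12
  s OR (r AND t) = min(1, a+b) on (0.37, 0.12) = 0.49
  → value = 0.4900
Under algebraic product:
  r AND t = a·b on (0.2700, 0.8500) = 0.2295
  s OR (r AND t) = a + b − a·b on (0.3700, 0.2295) = 0.5146
  → value = 0.5146
|0.4900 − 0.5146| = 0.025

0.025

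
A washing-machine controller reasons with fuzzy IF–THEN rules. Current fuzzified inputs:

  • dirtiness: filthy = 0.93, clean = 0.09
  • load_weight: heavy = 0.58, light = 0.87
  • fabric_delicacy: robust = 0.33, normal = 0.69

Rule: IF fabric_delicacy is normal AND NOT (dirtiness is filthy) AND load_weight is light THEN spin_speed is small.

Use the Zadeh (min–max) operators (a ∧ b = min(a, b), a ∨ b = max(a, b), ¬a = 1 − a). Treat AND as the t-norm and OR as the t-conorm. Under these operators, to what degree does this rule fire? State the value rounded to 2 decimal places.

firing strength: normal=0.69, ¬filthy=1−0.93=0.07, light=0.87; AND[min(a, b)] → w = 0.07

0.07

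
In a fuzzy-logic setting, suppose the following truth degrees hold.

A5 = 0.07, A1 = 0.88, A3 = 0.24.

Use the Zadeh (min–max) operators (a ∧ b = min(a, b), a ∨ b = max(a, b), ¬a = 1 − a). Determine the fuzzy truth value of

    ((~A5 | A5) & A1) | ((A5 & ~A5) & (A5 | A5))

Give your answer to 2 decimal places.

0.88

~A5 = 1 − 0.07 = 0.93
~A5 | A5 = max(a, b) on (0.93, 0.07) = 0.93
(~A5 | A5) & A1 = min(a, b) on (0.93, 0.88) = 0.88
~A5 = 1 − 0.07 = 0.93
A5 & ~A5 = min(a, b) on (0.07, 0.93) = 0.07
A5 | A5 = max(a, b) on (0.07, 0.07) = 0.07
(A5 & ~A5) & (A5 | A5) = min(a, b) on (0.07, 0.07) = 0.07
((~A5 | A5) & A1) | ((A5 & ~A5) & (A5 | A5)) = max(a, b) on (0.88, 0.07) = 0.88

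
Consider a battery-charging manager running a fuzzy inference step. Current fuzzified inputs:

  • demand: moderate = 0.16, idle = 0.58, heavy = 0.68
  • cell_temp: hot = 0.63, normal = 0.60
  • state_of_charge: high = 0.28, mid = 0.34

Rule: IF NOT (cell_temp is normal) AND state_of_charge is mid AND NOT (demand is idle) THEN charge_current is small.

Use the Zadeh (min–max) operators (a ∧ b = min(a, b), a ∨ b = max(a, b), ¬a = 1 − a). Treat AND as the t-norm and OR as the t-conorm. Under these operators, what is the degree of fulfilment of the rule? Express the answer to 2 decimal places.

0.34

firing strength: ¬normal=1−0.60=0.40, mid=0.34, ¬idle=1−0.58=0.42; AND[min(a, b)] → w = 0.34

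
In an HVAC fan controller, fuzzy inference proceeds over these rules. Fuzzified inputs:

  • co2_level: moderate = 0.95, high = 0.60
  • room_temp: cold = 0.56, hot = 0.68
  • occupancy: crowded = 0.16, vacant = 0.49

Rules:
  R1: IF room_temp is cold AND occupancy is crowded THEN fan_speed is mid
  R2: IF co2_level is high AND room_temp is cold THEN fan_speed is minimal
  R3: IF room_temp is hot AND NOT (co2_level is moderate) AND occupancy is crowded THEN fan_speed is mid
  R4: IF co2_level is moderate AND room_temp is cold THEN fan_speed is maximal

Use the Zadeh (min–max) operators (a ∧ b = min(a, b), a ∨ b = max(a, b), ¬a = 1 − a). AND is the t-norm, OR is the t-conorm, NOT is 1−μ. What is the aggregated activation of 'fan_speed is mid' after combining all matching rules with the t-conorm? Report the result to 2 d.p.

R1: cold=0.56, crowded=0.16; AND[min(a, b)] → w = 0.16
R2: high=0.60, cold=0.56; AND[min(a, b)] → w = 0.56
R3: hot=0.68, ¬moderate=1−0.95=0.05, crowded=0.16; AND[min(a, b)] → w = 0.05
R4: moderate=0.95, cold=0.56; AND[min(a, b)] → w = 0.56
Rules with consequent 'mid': {R1, R3} → strengths 0.16, 0.05
Aggregate via t-conorm [max(a, b)]: 0.16

0.16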